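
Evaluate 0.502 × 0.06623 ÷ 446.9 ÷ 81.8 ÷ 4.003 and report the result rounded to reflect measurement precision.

2.27 × 10⁻⁷

0.502 × 0.06623 ÷ 446.9 ÷ 81.8 ÷ 4.003 = 2.27200469115 × 10^-7…
Multiplication/division keeps the fewest significant figures: 0.502 → 3 s.f., 0.06623 → 4 s.f., 446.9 → 4 s.f., 81.8 → 3 s.f., 4.003 → 4 s.f.; limit is 3.
Rounded to 3 significant figures: 2.27 × 10⁻⁷.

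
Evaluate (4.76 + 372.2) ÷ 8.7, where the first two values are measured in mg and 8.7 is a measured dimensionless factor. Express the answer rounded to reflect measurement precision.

43 mg

4.76 mg + 372.2 mg = 376.96 mg; the sum is limited to 1 decimal place (4 s.f.).
Carrying full precision, 376.96 ÷ 8.7 = 43.3287356322… mg; 8.7 has 2 s.f., so the result keeps min(4, 2) = 2 s.f.
Rounded to 2 significant figures: 43 mg.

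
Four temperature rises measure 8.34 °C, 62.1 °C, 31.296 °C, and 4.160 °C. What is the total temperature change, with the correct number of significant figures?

105.9 °C

8.34 °C + 62.1 °C + 31.296 °C + 4.160 °C = 105.896 °C.
Addition/subtraction keeps the fewest decimal places: 8.34 → 2 decimal places, 62.1 → 1 decimal place, 31.296 → 3 decimal places, 4.160 → 3 decimal places; limit is 1.
Rounded to 1 decimal place: 105.9 °C.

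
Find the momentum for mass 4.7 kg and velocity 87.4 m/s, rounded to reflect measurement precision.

4.1 × 10² kg·m/s

momentum = 4.7 kg × 87.4 m/s = 410.78 kg·m/s.
4.7 has 2 significant figures; 87.4 has 3.
Division/multiplication keeps the fewest: 2 significant figures.
Rounded: 4.1 × 10² kg·m/s.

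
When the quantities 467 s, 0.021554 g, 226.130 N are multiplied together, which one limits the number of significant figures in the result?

467 s

467 s → 3 s.f.; 0.021554 g → 5 s.f.; 226.130 N → 6 s.f.
The fewest is 3 significant figures, from 467 s.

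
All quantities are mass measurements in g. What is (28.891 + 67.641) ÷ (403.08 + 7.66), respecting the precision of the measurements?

28.891 + 67.641 = 96.532, limited to 3 d.p. → 5 s.f.; 403.08 + 7.66 = 410.74, limited to 2 d.p. → 5 s.f.
Carrying full precision, 96.532 ÷ 410.74 = 0.235019720504…; keep min(5, 5) = 5 s.f.
Rounded to 5 significant figures: 0.23502.

0.23502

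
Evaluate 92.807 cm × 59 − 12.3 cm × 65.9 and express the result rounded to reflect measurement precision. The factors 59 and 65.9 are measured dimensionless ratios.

92.807 × 59 = 5475.613 → 5.5 × 10³ cm (2 s.f., last digit at the 10^2 place).
12.3 × 65.9 = 810.57 → 811 cm (3 s.f., last digit at the 10^0 place).
Difference: 4665.043 cm; keep the coarser place, 10^2.
Result: 4.7 × 10³ cm.

4.7 × 10³ cm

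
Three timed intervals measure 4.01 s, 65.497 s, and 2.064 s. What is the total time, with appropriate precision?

4.01 s + 65.497 s + 2.064 s = 71.571 s.
Addition/subtraction keeps the fewest decimal places: 4.01 → 2 decimal places, 65.497 → 3 decimal places, 2.064 → 3 decimal places; limit is 2.
Rounded to 2 decimal places: 71.57 s.

71.57 s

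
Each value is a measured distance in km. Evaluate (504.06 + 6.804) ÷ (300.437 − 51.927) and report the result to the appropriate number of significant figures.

2.0557

504.06 + 6.804 = 510.864, limited to 2 d.p. → 5 s.f.; 300.437 − 51.927 = 248.510, limited to 3 d.p. → 6 s.f.
Carrying full precision, 510.864 ÷ 248.510 = 2.0557080198…; keep min(5, 6) = 5 s.f.
Rounded to 5 significant figures: 2.0557.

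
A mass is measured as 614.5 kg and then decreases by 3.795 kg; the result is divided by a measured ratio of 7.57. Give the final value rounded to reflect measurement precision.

614.5 kg − 3.795 kg = 610.705 kg; the difference is limited to 1 decimal place (4 s.f.).
Carrying full precision, 610.705 ÷ 7.57 = 80.6743725231… kg; 7.57 has 3 s.f., so the result keeps min(4, 3) = 3 s.f.
Rounded to 3 significant figures: 80.7 kg.

80.7 kg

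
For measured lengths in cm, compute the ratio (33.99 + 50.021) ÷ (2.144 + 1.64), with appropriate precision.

22.2

33.99 + 50.021 = 84.011, limited to 2 d.p. → 4 s.f.; 2.144 + 1.64 = 3.784, limited to 2 d.p. → 3 s.f.
Carrying full precision, 84.011 ÷ 3.784 = 22.2016384778…; keep min(4, 3) = 3 s.f.
Rounded to 3 significant figures: 22.2.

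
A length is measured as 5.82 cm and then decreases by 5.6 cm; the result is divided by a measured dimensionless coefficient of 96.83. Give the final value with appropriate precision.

0.002 cm

5.82 cm − 5.6 cm = 0.22 cm; the difference is limited to 1 decimal place (1 s.f.).
Carrying full precision, 0.22 ÷ 96.83 = 0.00227202313333… cm; 96.83 has 4 s.f., so the result keeps min(1, 4) = 1 s.f.
Rounded to 1 significant figure: 0.002 cm.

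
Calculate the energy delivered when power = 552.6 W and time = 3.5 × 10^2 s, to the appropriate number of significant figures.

1.9 × 10^5 J

energy delivered = 552.6 W × 3.5 × 10^2 s = 193410 J.
552.6 has 4 significant figures; 3.5 × 10^2 has 2.
Division/multiplication keeps the fewest: 2 significant figures.
Rounded: 1.9 × 10^5 J.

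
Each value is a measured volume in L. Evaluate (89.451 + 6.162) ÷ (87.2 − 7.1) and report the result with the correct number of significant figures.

89.451 + 6.162 = 95.613, limited to 3 d.p. → 5 s.f.; 87.2 − 7.1 = 80.1, limited to 1 d.p. → 3 s.f.
Carrying full precision, 95.613 ÷ 80.1 = 1.19367041199…; keep min(5, 3) = 3 s.f.
Rounded to 3 significant figures: 1.19.

1.19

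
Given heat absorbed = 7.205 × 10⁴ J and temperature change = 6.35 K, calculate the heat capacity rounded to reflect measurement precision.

heat capacity = 7.205 × 10⁴ J ÷ 6.35 K = 11346.4566929… J/K.
7.205 × 10⁴ has 4 significant figures; 6.35 has 3.
Division/multiplication keeps the fewest: 3 significant figures.
Rounded: 1.13 × 10⁴ J/K.

1.13 × 10⁴ J/K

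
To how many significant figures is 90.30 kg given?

90.30: trailing zeros after a decimal point are significant; zeros between nonzero digits are significant.

4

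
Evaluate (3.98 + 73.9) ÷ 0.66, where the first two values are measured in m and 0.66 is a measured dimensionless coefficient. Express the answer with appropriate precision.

1.2 × 10^2 m

3.98 m + 73.9 m = 77.88 m; the sum is limited to 1 decimal place (3 s.f.).
Carrying full precision, 77.88 ÷ 0.66 = 118 m; 0.66 has 2 s.f., so the result keeps min(3, 2) = 2 s.f.
Rounded to 2 significant figures: 1.2 × 10^2 m.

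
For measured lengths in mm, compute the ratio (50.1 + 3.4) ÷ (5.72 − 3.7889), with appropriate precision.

50.1 + 3.4 = 53.5, limited to 1 d.p. → 3 s.f.; 5.72 − 3.7889 = 1.9311, limited to 2 d.p. → 3 s.f.
Carrying full precision, 53.5 ÷ 1.9311 = 27.7044171716…; keep min(3, 3) = 3 s.f.
Rounded to 3 significant figures: 27.7.

27.7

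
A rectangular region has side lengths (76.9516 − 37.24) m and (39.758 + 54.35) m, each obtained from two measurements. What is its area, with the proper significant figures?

3737 m²

76.9516 − 37.24 = 39.7116, limited to 2 d.p. → 4 s.f.; 39.758 + 54.35 = 94.108, limited to 2 d.p. → 4 s.f.
Carrying full precision, 39.7116 × 94.108 = 3737.1792528; keep min(4, 4) = 4 s.f.
Rounded to 4 significant figures: 3737 m².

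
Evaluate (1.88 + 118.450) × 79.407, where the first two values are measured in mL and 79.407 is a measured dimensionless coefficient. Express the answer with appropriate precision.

1.88 mL + 118.450 mL = 120.330 mL; the sum is limited to 2 decimal places (5 s.f.).
Carrying full precision, 120.330 × 79.407 = 9555.04431 mL; 79.407 has 5 s.f., so the result keeps min(5, 5) = 5 s.f.
Rounded to 5 significant figures: 9555.0 mL.

9555.0 mL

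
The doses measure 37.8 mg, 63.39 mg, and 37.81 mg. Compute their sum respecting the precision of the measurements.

139.0 mg

37.8 mg + 63.39 mg + 37.81 mg = 139.00 mg.
Addition/subtraction keeps the fewest decimal places: 37.8 → 1 decimal place, 63.39 → 2 decimal places, 37.81 → 2 decimal places; limit is 1.
Rounded to 1 decimal place: 139.0 mg.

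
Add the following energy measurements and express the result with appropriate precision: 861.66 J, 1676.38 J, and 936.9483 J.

861.66 J + 1676.38 J + 936.9483 J = 3474.9883 J.
Addition/subtraction keeps the fewest decimal places: 861.66 → 2 decimal places, 1676.38 → 2 decimal places, 936.9483 → 4 decimal places; limit is 2.
Rounded to 2 decimal places: 3.47499 × 10^3 J.

3.47499 × 10^3 J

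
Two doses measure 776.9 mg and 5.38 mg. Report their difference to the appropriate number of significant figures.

771.5 mg

776.9 mg − 5.38 mg = 771.52 mg.
Addition/subtraction keeps the fewest decimal places: 776.9 → 1 decimal place, 5.38 → 2 decimal places; limit is 1.
Rounded to 1 decimal place: 771.5 mg.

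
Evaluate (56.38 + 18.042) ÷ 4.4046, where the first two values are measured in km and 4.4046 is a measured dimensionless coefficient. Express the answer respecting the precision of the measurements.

56.38 km + 18.042 km = 74.422 km; the sum is limited to 2 decimal places (4 s.f.).
Carrying full precision, 74.422 ÷ 4.4046 = 16.8964264632… km; 4.4046 has 5 s.f., so the result keeps min(4, 5) = 4 s.f.
Rounded to 4 significant figures: 16.90 km.

16.90 km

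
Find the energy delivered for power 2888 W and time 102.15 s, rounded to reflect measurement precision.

2.950 × 10^5 J

energy delivered = 2888 W × 102.15 s = 295009.2 J.
2888 has 4 significant figures; 102.15 has 5.
Division/multiplication keeps the fewest: 4 significant figures.
Rounded: 2.950 × 10^5 J.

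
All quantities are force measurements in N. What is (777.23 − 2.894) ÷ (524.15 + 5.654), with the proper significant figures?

1.4616

777.23 − 2.894 = 774.336, limited to 2 d.p. → 5 s.f.; 524.15 + 5.654 = 529.804, limited to 2 d.p. → 5 s.f.
Carrying full precision, 774.336 ÷ 529.804 = 1.46155181916…; keep min(5, 5) = 5 s.f.
Rounded to 5 significant figures: 1.4616.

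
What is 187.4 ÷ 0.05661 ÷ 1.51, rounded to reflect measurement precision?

2.19 × 10³

187.4 ÷ 0.05661 ÷ 1.51 = 2192.29747862…
Multiplication/division keeps the fewest significant figures: 187.4 → 4 s.f., 0.05661 → 4 s.f., 1.51 → 3 s.f.; limit is 3.
Rounded to 3 significant figures: 2.19 × 10³.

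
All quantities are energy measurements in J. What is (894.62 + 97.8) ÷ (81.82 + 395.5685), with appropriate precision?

2.079

894.62 + 97.8 = 992.42, limited to 1 d.p. → 4 s.f.; 81.82 + 395.5685 = 477.3885, limited to 2 d.p. → 5 s.f.
Carrying full precision, 992.42 ÷ 477.3885 = 2.0788519204…; keep min(4, 5) = 4 s.f.
Rounded to 4 significant figures: 2.079.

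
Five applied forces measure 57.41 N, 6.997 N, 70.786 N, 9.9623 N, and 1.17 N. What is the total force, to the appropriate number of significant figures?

146.33 N

57.41 N + 6.997 N + 70.786 N + 9.9623 N + 1.17 N = 146.3253 N.
Addition/subtraction keeps the fewest decimal places: 57.41 → 2 decimal places, 6.997 → 3 decimal places, 70.786 → 3 decimal places, 9.9623 → 4 decimal places, 1.17 → 2 decimal places; limit is 2.
Rounded to 2 decimal places: 146.33 N.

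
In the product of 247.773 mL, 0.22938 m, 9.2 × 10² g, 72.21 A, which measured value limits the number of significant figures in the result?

247.773 mL → 6 s.f.; 0.22938 m → 5 s.f.; 9.2 × 10² g → 2 s.f.; 72.21 A → 4 s.f.
The fewest is 2 significant figures, from 9.2 × 10² g.

9.2 × 10² g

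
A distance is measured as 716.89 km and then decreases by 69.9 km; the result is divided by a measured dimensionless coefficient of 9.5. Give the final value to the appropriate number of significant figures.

68 km

716.89 km − 69.9 km = 646.99 km; the difference is limited to 1 decimal place (4 s.f.).
Carrying full precision, 646.99 ÷ 9.5 = 68.1042105263… km; 9.5 has 2 s.f., so the result keeps min(4, 2) = 2 s.f.
Rounded to 2 significant figures: 68 km.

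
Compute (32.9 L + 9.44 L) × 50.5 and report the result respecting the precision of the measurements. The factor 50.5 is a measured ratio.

32.9 L + 9.44 L = 42.34 L; the sum is limited to 1 decimal place (3 s.f.).
Carrying full precision, 42.34 × 50.5 = 2138.17 L; 50.5 has 3 s.f., so the result keeps min(3, 3) = 3 s.f.
Rounded to 3 significant figures: 2.14 × 10³ L.

2.14 × 10³ L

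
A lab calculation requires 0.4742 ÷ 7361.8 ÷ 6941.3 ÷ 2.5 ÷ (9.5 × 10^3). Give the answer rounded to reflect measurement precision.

3.9 × 10^-13

0.4742 ÷ 7361.8 ÷ 6941.3 ÷ 2.5 ÷ (9.5 × 10^3) = 3.90726715086 × 10^-13…
Multiplication/division keeps the fewest significant figures: 0.4742 → 4 s.f., 7361.8 → 5 s.f., 6941.3 → 5 s.f., 2.5 → 2 s.f., 9.5 × 10^3 → 2 s.f.; limit is 2.
Rounded to 2 significant figures: 3.9 × 10^-13.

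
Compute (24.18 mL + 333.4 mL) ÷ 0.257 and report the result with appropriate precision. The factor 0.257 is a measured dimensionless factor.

1.39 × 10^3 mL

24.18 mL + 333.4 mL = 357.58 mL; the sum is limited to 1 decimal place (4 s.f.).
Carrying full precision, 357.58 ÷ 0.257 = 1391.3618677… mL; 0.257 has 3 s.f., so the result keeps min(4, 3) = 3 s.f.
Rounded to 3 significant figures: 1.39 × 10^3 mL.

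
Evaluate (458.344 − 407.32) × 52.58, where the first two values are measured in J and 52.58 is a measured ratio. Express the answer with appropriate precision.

2683 J

458.344 J − 407.32 J = 51.024 J; the difference is limited to 2 decimal places (4 s.f.).
Carrying full precision, 51.024 × 52.58 = 2682.84192 J; 52.58 has 4 s.f., so the result keeps min(4, 4) = 4 s.f.
Rounded to 4 significant figures: 2683 J.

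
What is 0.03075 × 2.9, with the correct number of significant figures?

0.03075 × 2.9 = 0.089175
Multiplication/division keeps the fewest significant figures: 0.03075 → 4 s.f., 2.9 → 2 s.f.; limit is 2.
Rounded to 2 significant figures: 0.089.

0.089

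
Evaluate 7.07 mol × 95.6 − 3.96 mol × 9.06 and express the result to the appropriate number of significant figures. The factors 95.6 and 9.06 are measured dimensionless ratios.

6.40 × 10^2 mol

7.07 × 95.6 = 675.892 → 676 mol (3 s.f., last digit at the 10^0 place).
3.96 × 9.06 = 35.8776 → 35.9 mol (3 s.f., last digit at the 10^-1 place).
Difference: 640.0144 mol; keep the coarser place, 10^0.
Result: 6.40 × 10^2 mol.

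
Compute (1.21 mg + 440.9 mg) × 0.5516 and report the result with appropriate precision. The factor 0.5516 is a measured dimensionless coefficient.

1.21 mg + 440.9 mg = 442.11 mg; the sum is limited to 1 decimal place (4 s.f.).
Carrying full precision, 442.11 × 0.5516 = 243.867876 mg; 0.5516 has 4 s.f., so the result keeps min(4, 4) = 4 s.f.
Rounded to 4 significant figures: 243.9 mg.

243.9 mg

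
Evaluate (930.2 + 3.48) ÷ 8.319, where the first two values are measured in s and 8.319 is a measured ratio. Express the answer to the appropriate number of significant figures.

930.2 s + 3.48 s = 933.68 s; the sum is limited to 1 decimal place (4 s.f.).
Carrying full precision, 933.68 ÷ 8.319 = 112.234643587… s; 8.319 has 4 s.f., so the result keeps min(4, 4) = 4 s.f.
Rounded to 4 significant figures: 112.2 s.

112.2 s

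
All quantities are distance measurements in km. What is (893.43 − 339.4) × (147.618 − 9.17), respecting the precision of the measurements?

7.670 × 10^4 km²

893.43 − 339.4 = 554.03, limited to 1 d.p. → 4 s.f.; 147.618 − 9.17 = 138.448, limited to 2 d.p. → 5 s.f.
Carrying full precision, 554.03 × 138.448 = 76704.34544; keep min(4, 5) = 4 s.f.
Rounded to 4 significant figures: 7.670 × 10^4 km².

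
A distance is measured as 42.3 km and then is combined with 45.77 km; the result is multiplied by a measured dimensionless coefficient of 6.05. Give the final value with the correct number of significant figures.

42.3 km + 45.77 km = 88.07 km; the sum is limited to 1 decimal place (3 s.f.).
Carrying full precision, 88.07 × 6.05 = 532.8235 km; 6.05 has 3 s.f., so the result keeps min(3, 3) = 3 s.f.
Rounded to 3 significant figures: 5.33 × 10^2 km.

5.33 × 10^2 km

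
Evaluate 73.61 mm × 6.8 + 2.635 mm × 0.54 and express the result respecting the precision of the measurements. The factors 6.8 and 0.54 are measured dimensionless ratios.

73.61 × 6.8 = 500.548 → 5.0 × 10² mm (2 s.f., last digit at the 10^1 place).
2.635 × 0.54 = 1.4229 → 1.4 mm (2 s.f., last digit at the 10^-1 place).
Sum: 501.9709 mm; keep the coarser place, 10^1.
Result: 5.0 × 10² mm.

5.0 × 10² mm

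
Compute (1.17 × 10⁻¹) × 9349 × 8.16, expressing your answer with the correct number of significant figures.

8.93 × 10³

(1.17 × 10⁻¹) × 9349 × 8.16 = 8925.67728
Multiplication/division keeps the fewest significant figures: 1.17 × 10⁻¹ → 3 s.f., 9349 → 4 s.f., 8.16 → 3 s.f.; limit is 3.
Rounded to 3 significant figures: 8.93 × 10³.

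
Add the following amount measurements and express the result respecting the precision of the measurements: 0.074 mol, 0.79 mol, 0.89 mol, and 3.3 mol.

5.1 mol

0.074 mol + 0.79 mol + 0.89 mol + 3.3 mol = 5.054 mol.
Addition/subtraction keeps the fewest decimal places: 0.074 → 3 decimal places, 0.79 → 2 decimal places, 0.89 → 2 decimal places, 3.3 → 1 decimal place; limit is 1.
Rounded to 1 decimal place: 5.1 mol.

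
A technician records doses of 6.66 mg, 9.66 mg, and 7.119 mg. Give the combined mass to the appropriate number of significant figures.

6.66 mg + 9.66 mg + 7.119 mg = 23.439 mg.
Addition/subtraction keeps the fewest decimal places: 6.66 → 2 decimal places, 9.66 → 2 decimal places, 7.119 → 3 decimal places; limit is 2.
Rounded to 2 decimal places: 23.44 mg.

23.44 mg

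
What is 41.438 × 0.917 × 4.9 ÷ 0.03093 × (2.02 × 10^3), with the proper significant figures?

41.438 × 0.917 × 4.9 ÷ 0.03093 × (2.02 × 10^3) = 12160058.1348…
Multiplication/division keeps the fewest significant figures: 41.438 → 5 s.f., 0.917 → 3 s.f., 4.9 → 2 s.f., 0.03093 → 4 s.f., 2.02 × 10^3 → 3 s.f.; limit is 2.
Rounded to 2 significant figures: 1.2 × 10^7.

1.2 × 10^7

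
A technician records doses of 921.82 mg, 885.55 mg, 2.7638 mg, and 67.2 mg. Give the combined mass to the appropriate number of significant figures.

1877.3 mg

921.82 mg + 885.55 mg + 2.7638 mg + 67.2 mg = 1877.3338 mg.
Addition/subtraction keeps the fewest decimal places: 921.82 → 2 decimal places, 885.55 → 2 decimal places, 2.7638 → 4 decimal places, 67.2 → 1 decimal place; limit is 1.
Rounded to 1 decimal place: 1877.3 mg.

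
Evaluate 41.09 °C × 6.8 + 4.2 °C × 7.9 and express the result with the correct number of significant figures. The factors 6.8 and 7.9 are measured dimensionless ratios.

41.09 × 6.8 = 279.412 → 2.8 × 10² °C (2 s.f., last digit at the 10^1 place).
4.2 × 7.9 = 33.18 → 33 °C (2 s.f., last digit at the 10^0 place).
Sum: 312.592 °C; keep the coarser place, 10^1.
Result: 3.1 × 10² °C.

3.1 × 10² °C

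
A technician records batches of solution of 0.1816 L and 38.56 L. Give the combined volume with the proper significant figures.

0.1816 L + 38.56 L = 38.7416 L.
Addition/subtraction keeps the fewest decimal places: 0.1816 → 4 decimal places, 38.56 → 2 decimal places; limit is 2.
Rounded to 2 decimal places: 38.74 L.

38.74 L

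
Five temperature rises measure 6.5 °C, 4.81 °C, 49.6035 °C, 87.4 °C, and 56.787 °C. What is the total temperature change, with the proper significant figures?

205.1 °C

6.5 °C + 4.81 °C + 49.6035 °C + 87.4 °C + 56.787 °C = 205.1005 °C.
Addition/subtraction keeps the fewest decimal places: 6.5 → 1 decimal place, 4.81 → 2 decimal places, 49.6035 → 4 decimal places, 87.4 → 1 decimal place, 56.787 → 3 decimal places; limit is 1.
Rounded to 1 decimal place: 205.1 °C.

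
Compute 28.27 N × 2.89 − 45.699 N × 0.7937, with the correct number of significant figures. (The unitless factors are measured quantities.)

45.4 N

28.27 × 2.89 = 81.7003 → 81.7 N (3 s.f., last digit at the 10^-1 place).
45.699 × 0.7937 = 36.2712963 → 36.27 N (4 s.f., last digit at the 10^-2 place).
Difference: 45.4290037 N; keep the coarser place, 10^-1.
Result: 45.4 N.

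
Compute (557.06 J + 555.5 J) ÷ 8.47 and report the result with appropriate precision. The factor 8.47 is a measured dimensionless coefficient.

131 J

557.06 J + 555.5 J = 1112.56 J; the sum is limited to 1 decimal place (5 s.f.).
Carrying full precision, 1112.56 ÷ 8.47 = 131.353010626… J; 8.47 has 3 s.f., so the result keeps min(5, 3) = 3 s.f.
Rounded to 3 significant figures: 131 J.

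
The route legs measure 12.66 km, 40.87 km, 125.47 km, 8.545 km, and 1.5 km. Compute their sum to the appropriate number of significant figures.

189.0 km

12.66 km + 40.87 km + 125.47 km + 8.545 km + 1.5 km = 189.045 km.
Addition/subtraction keeps the fewest decimal places: 12.66 → 2 decimal places, 40.87 → 2 decimal places, 125.47 → 2 decimal places, 8.545 → 3 decimal places, 1.5 → 1 decimal place; limit is 1.
Rounded to 1 decimal place: 189.0 km.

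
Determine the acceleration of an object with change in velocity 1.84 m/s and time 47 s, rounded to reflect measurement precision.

0.039 m/s²

acceleration = 1.84 m/s ÷ 47 s = 0.0391489361702… m/s².
1.84 has 3 significant figures; 47 has 2.
Division/multiplication keeps the fewest: 2 significant figures.
Rounded: 0.039 m/s².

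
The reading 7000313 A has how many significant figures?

7000313: zeros between nonzero digits are significant.

7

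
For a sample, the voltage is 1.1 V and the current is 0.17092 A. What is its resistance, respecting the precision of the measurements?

6.4 Ω

resistance = 1.1 V ÷ 0.17092 A = 6.43575941961… Ω.
1.1 has 2 significant figures; 0.17092 has 5.
Division/multiplication keeps the fewest: 2 significant figures.
Rounded: 6.4 Ω.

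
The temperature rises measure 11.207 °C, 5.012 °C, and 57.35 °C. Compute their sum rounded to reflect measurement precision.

73.57 °C

11.207 °C + 5.012 °C + 57.35 °C = 73.569 °C.
Addition/subtraction keeps the fewest decimal places: 11.207 → 3 decimal places, 5.012 → 3 decimal places, 57.35 → 2 decimal places; limit is 2.
Rounded to 2 decimal places: 73.57 °C.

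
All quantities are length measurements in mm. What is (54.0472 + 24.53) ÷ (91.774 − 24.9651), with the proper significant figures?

54.0472 + 24.53 = 78.5772, limited to 2 d.p. → 4 s.f.; 91.774 − 24.9651 = 66.8089, limited to 3 d.p. → 5 s.f.
Carrying full precision, 78.5772 ÷ 66.8089 = 1.17614868678…; keep min(4, 5) = 4 s.f.
Rounded to 4 significant figures: 1.176.

1.176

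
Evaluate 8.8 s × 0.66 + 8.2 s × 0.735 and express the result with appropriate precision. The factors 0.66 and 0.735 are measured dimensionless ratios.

11.8 s

8.8 × 0.66 = 5.808 → 5.8 s (2 s.f., last digit at the 10^-1 place).
8.2 × 0.735 = 6.027 → 6.0 s (2 s.f., last digit at the 10^-1 place).
Sum: 11.835 s; keep the coarser place, 10^-1.
Result: 11.8 s.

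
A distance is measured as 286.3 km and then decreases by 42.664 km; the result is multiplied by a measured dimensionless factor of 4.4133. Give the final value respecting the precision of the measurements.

1075 km

286.3 km − 42.664 km = 243.636 km; the difference is limited to 1 decimal place (4 s.f.).
Carrying full precision, 243.636 × 4.4133 = 1075.2387588 km; 4.4133 has 5 s.f., so the result keeps min(4, 5) = 4 s.f.
Rounded to 4 significant figures: 1075 km.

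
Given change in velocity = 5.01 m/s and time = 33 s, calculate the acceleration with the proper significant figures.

0.15 m/s²

acceleration = 5.01 m/s ÷ 33 s = 0.151818181818… m/s².
5.01 has 3 significant figures; 33 has 2.
Division/multiplication keeps the fewest: 2 significant figures.
Rounded: 0.15 m/s².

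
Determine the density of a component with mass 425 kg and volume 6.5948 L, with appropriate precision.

density = 425 kg ÷ 6.5948 L = 64.4447140171… kg/L.
425 has 3 significant figures; 6.5948 has 5.
Division/multiplication keeps the fewest: 3 significant figures.
Rounded: 64.4 kg/L.

64.4 kg/L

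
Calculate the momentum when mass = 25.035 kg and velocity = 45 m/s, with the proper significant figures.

1.1 × 10³ kg·m/s

momentum = 25.035 kg × 45 m/s = 1126.575 kg·m/s.
25.035 has 5 significant figures; 45 has 2.
Division/multiplication keeps the fewest: 2 significant figures.
Rounded: 1.1 × 10³ kg·m/s.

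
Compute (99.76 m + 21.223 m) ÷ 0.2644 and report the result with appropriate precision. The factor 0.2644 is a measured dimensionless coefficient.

99.76 m + 21.223 m = 120.983 m; the sum is limited to 2 decimal places (5 s.f.).
Carrying full precision, 120.983 ÷ 0.2644 = 457.575642965… m; 0.2644 has 4 s.f., so the result keeps min(5, 4) = 4 s.f.
Rounded to 4 significant figures: 457.6 m.

457.6 m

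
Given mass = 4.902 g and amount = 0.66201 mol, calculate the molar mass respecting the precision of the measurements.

7.405 g/mol

molar mass = 4.902 g ÷ 0.66201 mol = 7.40472198305… g/mol.
4.902 has 4 significant figures; 0.66201 has 5.
Division/multiplication keeps the fewest: 4 significant figures.
Rounded: 7.405 g/mol.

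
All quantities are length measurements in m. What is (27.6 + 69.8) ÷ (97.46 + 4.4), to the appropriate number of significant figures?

0.956

27.6 + 69.8 = 97.4, limited to 1 d.p. → 3 s.f.; 97.46 + 4.4 = 101.86, limited to 1 d.p. → 4 s.f.
Carrying full precision, 97.4 ÷ 101.86 = 0.956214411938…; keep min(3, 4) = 3 s.f.
Rounded to 3 significant figures: 0.956.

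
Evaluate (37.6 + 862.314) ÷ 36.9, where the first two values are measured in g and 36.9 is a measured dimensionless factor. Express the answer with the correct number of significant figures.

37.6 g + 862.314 g = 899.914 g; the sum is limited to 1 decimal place (4 s.f.).
Carrying full precision, 899.914 ÷ 36.9 = 24.3879132791… g; 36.9 has 3 s.f., so the result keeps min(4, 3) = 3 s.f.
Rounded to 3 significant figures: 24.4 g.

24.4 g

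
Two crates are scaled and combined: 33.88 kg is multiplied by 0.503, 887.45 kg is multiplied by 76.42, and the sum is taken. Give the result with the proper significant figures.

33.88 × 0.503 = 17.04164 → 17.0 kg (3 s.f., last digit at the 10^-1 place).
887.45 × 76.42 = 67818.929 → 6.782 × 10^4 kg (4 s.f., last digit at the 10^1 place).
Sum: 67835.97064 kg; keep the coarser place, 10^1.
Result: 6.784 × 10^4 kg.

6.784 × 10^4 kg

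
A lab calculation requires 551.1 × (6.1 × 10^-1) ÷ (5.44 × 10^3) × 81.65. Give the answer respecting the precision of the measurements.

5.0

551.1 × (6.1 × 10^-1) ÷ (5.44 × 10^3) × 81.65 = 5.04565480699…
Multiplication/division keeps the fewest significant figures: 551.1 → 4 s.f., 6.1 × 10^-1 → 2 s.f., 5.44 × 10^3 → 3 s.f., 81.65 → 4 s.f.; limit is 2.
Rounded to 2 significant figures: 5.0.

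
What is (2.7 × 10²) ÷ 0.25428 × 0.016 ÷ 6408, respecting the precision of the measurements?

0.0027

(2.7 × 10²) ÷ 0.25428 × 0.016 ÷ 6408 = 0.00265123998494…
Multiplication/division keeps the fewest significant figures: 2.7 × 10² → 2 s.f., 0.25428 → 5 s.f., 0.016 → 2 s.f., 6408 → 4 s.f.; limit is 2.
Rounded to 2 significant figures: 0.0027.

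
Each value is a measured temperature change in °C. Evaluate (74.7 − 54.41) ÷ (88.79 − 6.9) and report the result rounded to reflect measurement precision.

74.7 − 54.41 = 20.29, limited to 1 d.p. → 3 s.f.; 88.79 − 6.9 = 81.89, limited to 1 d.p. → 3 s.f.
Carrying full precision, 20.29 ÷ 81.89 = 0.247771400659…; keep min(3, 3) = 3 s.f.
Rounded to 3 significant figures: 0.248.

0.248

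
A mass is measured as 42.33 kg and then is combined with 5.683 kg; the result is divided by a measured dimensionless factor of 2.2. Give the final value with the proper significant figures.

42.33 kg + 5.683 kg = 48.013 kg; the sum is limited to 2 decimal places (4 s.f.).
Carrying full precision, 48.013 ÷ 2.2 = 21.8240909091… kg; 2.2 has 2 s.f., so the result keeps min(4, 2) = 2 s.f.
Rounded to 2 significant figures: 22 kg.

22 kg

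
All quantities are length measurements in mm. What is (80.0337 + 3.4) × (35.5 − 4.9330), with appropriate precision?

2.55 × 10³ mm²

80.0337 + 3.4 = 83.4337, limited to 1 d.p. → 3 s.f.; 35.5 − 4.9330 = 30.5670, limited to 1 d.p. → 3 s.f.
Carrying full precision, 83.4337 × 30.5670 = 2550.3179079; keep min(3, 3) = 3 s.f.
Rounded to 3 significant figures: 2.55 × 10³ mm².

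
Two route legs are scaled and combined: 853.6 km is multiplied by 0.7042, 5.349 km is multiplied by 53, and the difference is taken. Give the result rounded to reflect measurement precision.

853.6 × 0.7042 = 601.10512 → 601.1 km (4 s.f., last digit at the 10^-1 place).
5.349 × 53 = 283.497 → 2.8 × 10² km (2 s.f., last digit at the 10^1 place).
Difference: 317.60812 km; keep the coarser place, 10^1.
Result: 3.2 × 10² km.

3.2 × 10² km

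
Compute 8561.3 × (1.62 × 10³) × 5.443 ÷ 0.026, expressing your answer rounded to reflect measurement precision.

8561.3 × (1.62 × 10³) × 5.443 ÷ 0.026 = 2.90348586762 × 10^9…
Multiplication/division keeps the fewest significant figures: 8561.3 → 5 s.f., 1.62 × 10³ → 3 s.f., 5.443 → 4 s.f., 0.026 → 2 s.f.; limit is 2.
Rounded to 2 significant figures: 2.9 × 10⁹.

2.9 × 10⁹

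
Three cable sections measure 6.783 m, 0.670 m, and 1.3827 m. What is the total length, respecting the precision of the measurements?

8.836 m

6.783 m + 0.670 m + 1.3827 m = 8.8357 m.
Addition/subtraction keeps the fewest decimal places: 6.783 → 3 decimal places, 0.670 → 3 decimal places, 1.3827 → 4 decimal places; limit is 3.
Rounded to 3 decimal places: 8.836 m.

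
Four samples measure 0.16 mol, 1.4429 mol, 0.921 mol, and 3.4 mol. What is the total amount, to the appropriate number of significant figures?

5.9 mol

0.16 mol + 1.4429 mol + 0.921 mol + 3.4 mol = 5.9239 mol.
Addition/subtraction keeps the fewest decimal places: 0.16 → 2 decimal places, 1.4429 → 4 decimal places, 0.921 → 3 decimal places, 3.4 → 1 decimal place; limit is 1.
Rounded to 1 decimal place: 5.9 mol.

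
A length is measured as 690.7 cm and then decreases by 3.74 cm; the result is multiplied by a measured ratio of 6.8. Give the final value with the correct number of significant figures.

690.7 cm − 3.74 cm = 686.96 cm; the difference is limited to 1 decimal place (4 s.f.).
Carrying full precision, 686.96 × 6.8 = 4671.328 cm; 6.8 has 2 s.f., so the result keeps min(4, 2) = 2 s.f.
Rounded to 2 significant figures: 4.7 × 10^3 cm.

4.7 × 10^3 cm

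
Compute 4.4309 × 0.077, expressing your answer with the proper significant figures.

4.4309 × 0.077 = 0.3411793
Multiplication/division keeps the fewest significant figures: 4.4309 → 5 s.f., 0.077 → 2 s.f.; limit is 2.
Rounded to 2 significant figures: 0.34.

0.34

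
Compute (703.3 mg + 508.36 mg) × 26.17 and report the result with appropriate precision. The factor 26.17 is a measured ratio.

703.3 mg + 508.36 mg = 1211.66 mg; the sum is limited to 1 decimal place (5 s.f.).
Carrying full precision, 1211.66 × 26.17 = 31709.1422 mg; 26.17 has 4 s.f., so the result keeps min(5, 4) = 4 s.f.
Rounded to 4 significant figures: 3.171 × 10^4 mg.

3.171 × 10^4 mg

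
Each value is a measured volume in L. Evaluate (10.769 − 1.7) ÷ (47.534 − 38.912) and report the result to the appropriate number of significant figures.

10.769 − 1.7 = 9.069, limited to 1 d.p. → 2 s.f.; 47.534 − 38.912 = 8.622, limited to 3 d.p. → 4 s.f.
Carrying full precision, 9.069 ÷ 8.622 = 1.05184411969…; keep min(2, 4) = 2 s.f.
Rounded to 2 significant figures: 1.1.

1.1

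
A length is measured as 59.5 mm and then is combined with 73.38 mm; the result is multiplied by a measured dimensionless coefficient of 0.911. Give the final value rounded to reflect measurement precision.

59.5 mm + 73.38 mm = 132.88 mm; the sum is limited to 1 decimal place (4 s.f.).
Carrying full precision, 132.88 × 0.911 = 121.05368 mm; 0.911 has 3 s.f., so the result keeps min(4, 3) = 3 s.f.
Rounded to 3 significant figures: 1.21 × 10² mm.

1.21 × 10² mm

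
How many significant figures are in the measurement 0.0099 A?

2

0.0099: leading zeros are not significant.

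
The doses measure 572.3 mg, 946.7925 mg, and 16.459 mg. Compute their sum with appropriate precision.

1535.6 mg

572.3 mg + 946.7925 mg + 16.459 mg = 1535.5515 mg.
Addition/subtraction keeps the fewest decimal places: 572.3 → 1 decimal place, 946.7925 → 4 decimal places, 16.459 → 3 decimal places; limit is 1.
Rounded to 1 decimal place: 1535.6 mg.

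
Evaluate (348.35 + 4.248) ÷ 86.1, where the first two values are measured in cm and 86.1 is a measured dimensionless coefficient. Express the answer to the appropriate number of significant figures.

348.35 cm + 4.248 cm = 352.598 cm; the sum is limited to 2 decimal places (5 s.f.).
Carrying full precision, 352.598 ÷ 86.1 = 4.09521486643… cm; 86.1 has 3 s.f., so the result keeps min(5, 3) = 3 s.f.
Rounded to 3 significant figures: 4.10 cm.

4.10 cm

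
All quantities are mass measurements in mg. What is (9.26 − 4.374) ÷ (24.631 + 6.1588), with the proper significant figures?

0.159

9.26 − 4.374 = 4.886, limited to 2 d.p. → 3 s.f.; 24.631 + 6.1588 = 30.7898, limited to 3 d.p. → 5 s.f.
Carrying full precision, 4.886 ÷ 30.7898 = 0.158688916459…; keep min(3, 5) = 3 s.f.
Rounded to 3 significant figures: 0.159.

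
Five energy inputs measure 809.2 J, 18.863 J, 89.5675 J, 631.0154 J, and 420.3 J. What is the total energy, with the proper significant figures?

809.2 J + 18.863 J + 89.5675 J + 631.0154 J + 420.3 J = 1968.9459 J.
Addition/subtraction keeps the fewest decimal places: 809.2 → 1 decimal place, 18.863 → 3 decimal places, 89.5675 → 4 decimal places, 631.0154 → 4 decimal places, 420.3 → 1 decimal place; limit is 1.
Rounded to 1 decimal place: 1.9689 × 10^3 J.

1.9689 × 10^3 J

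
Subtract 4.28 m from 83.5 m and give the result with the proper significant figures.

83.5 m − 4.28 m = 79.22 m.
Addition/subtraction keeps the fewest decimal places: 83.5 → 1 decimal place, 4.28 → 2 decimal places; limit is 1.
Rounded to 1 decimal place: 79.2 m.

79.2 m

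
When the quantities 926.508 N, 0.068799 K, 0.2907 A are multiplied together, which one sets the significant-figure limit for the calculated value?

0.2907 A

926.508 N → 6 s.f.; 0.068799 K → 5 s.f.; 0.2907 A → 4 s.f.
The fewest is 4 significant figures, from 0.2907 A.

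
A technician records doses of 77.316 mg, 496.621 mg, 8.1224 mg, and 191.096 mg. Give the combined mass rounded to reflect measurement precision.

773.155 mg

77.316 mg + 496.621 mg + 8.1224 mg + 191.096 mg = 773.1554 mg.
Addition/subtraction keeps the fewest decimal places: 77.316 → 3 decimal places, 496.621 → 3 decimal places, 8.1224 → 4 decimal places, 191.096 → 3 decimal places; limit is 3.
Rounded to 3 decimal places: 773.155 mg.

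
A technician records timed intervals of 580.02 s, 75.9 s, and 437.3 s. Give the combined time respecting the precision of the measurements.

580.02 s + 75.9 s + 437.3 s = 1093.22 s.
Addition/subtraction keeps the fewest decimal places: 580.02 → 2 decimal places, 75.9 → 1 decimal place, 437.3 → 1 decimal place; limit is 1.
Rounded to 1 decimal place: 1093.2 s.

1093.2 s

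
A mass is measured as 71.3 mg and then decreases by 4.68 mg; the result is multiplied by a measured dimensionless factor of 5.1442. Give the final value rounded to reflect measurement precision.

343 mg

71.3 mg − 4.68 mg = 66.62 mg; the difference is limited to 1 decimal place (3 s.f.).
Carrying full precision, 66.62 × 5.1442 = 342.706604 mg; 5.1442 has 5 s.f., so the result keeps min(3, 5) = 3 s.f.
Rounded to 3 significant figures: 343 mg.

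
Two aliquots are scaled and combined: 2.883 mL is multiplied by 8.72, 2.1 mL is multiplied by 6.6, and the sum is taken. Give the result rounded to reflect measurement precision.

39 mL

2.883 × 8.72 = 25.13976 → 25.1 mL (3 s.f., last digit at the 10^-1 place).
2.1 × 6.6 = 13.86 → 14 mL (2 s.f., last digit at the 10^0 place).
Sum: 38.99976 mL; keep the coarser place, 10^0.
Result: 39 mL.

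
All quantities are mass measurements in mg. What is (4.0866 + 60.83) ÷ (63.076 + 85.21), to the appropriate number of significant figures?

0.4378

4.0866 + 60.83 = 64.9166, limited to 2 d.p. → 4 s.f.; 63.076 + 85.21 = 148.286, limited to 2 d.p. → 5 s.f.
Carrying full precision, 64.9166 ÷ 148.286 = 0.437779695993…; keep min(4, 5) = 4 s.f.
Rounded to 4 significant figures: 0.4378.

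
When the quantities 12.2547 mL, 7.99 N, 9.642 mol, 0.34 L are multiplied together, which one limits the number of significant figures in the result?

0.34 L

12.2547 mL → 6 s.f.; 7.99 N → 3 s.f.; 9.642 mol → 4 s.f.; 0.34 L → 2 s.f.
The fewest is 2 significant figures, from 0.34 L.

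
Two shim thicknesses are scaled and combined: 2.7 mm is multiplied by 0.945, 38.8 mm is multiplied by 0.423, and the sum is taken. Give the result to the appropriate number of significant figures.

2.7 × 0.945 = 2.5515 → 2.6 mm (2 s.f., last digit at the 10^-1 place).
38.8 × 0.423 = 16.4124 → 16.4 mm (3 s.f., last digit at the 10^-1 place).
Sum: 18.9639 mm; keep the coarser place, 10^-1.
Result: 19.0 mm.

19.0 mm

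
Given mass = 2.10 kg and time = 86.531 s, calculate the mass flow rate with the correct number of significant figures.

mass flow rate = 2.10 kg ÷ 86.531 s = 0.024268759173… kg/s.
2.10 has 3 significant figures; 86.531 has 5.
Division/multiplication keeps the fewest: 3 significant figures.
Rounded: 0.0243 kg/s.

0.0243 kg/s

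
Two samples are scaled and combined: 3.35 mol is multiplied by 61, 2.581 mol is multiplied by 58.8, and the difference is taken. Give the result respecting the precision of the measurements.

3.35 × 61 = 204.35 → 2.0 × 10² mol (2 s.f., last digit at the 10^1 place).
2.581 × 58.8 = 151.7628 → 152 mol (3 s.f., last digit at the 10^0 place).
Difference: 52.5872 mol; keep the coarser place, 10^1.
Result: 5 × 10¹ mol.

5 × 10¹ mol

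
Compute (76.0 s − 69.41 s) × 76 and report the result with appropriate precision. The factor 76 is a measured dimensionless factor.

76.0 s − 69.41 s = 6.59 s; the difference is limited to 1 decimal place (2 s.f.).
Carrying full precision, 6.59 × 76 = 500.84 s; 76 has 2 s.f., so the result keeps min(2, 2) = 2 s.f.
Rounded to 2 significant figures: 5.0 × 10² s.

5.0 × 10² s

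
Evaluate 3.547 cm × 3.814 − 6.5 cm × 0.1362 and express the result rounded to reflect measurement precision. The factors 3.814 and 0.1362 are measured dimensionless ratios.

12.64 cm

3.547 × 3.814 = 13.528258 → 13.53 cm (4 s.f., last digit at the 10^-2 place).
6.5 × 0.1362 = 0.8853 → 0.89 cm (2 s.f., last digit at the 10^-2 place).
Difference: 12.642958 cm; keep the coarser place, 10^-2.
Result: 12.64 cm.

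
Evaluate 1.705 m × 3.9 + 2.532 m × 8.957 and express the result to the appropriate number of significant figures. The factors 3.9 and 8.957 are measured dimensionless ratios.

1.705 × 3.9 = 6.6495 → 6.6 m (2 s.f., last digit at the 10^-1 place).
2.532 × 8.957 = 22.679124 → 22.68 m (4 s.f., last digit at the 10^-2 place).
Sum: 29.328624 m; keep the coarser place, 10^-1.
Result: 29.3 m.

29.3 m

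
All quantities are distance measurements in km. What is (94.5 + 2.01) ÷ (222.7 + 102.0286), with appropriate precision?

0.297

94.5 + 2.01 = 96.51, limited to 1 d.p. → 3 s.f.; 222.7 + 102.0286 = 324.7286, limited to 1 d.p. → 4 s.f.
Carrying full precision, 96.51 ÷ 324.7286 = 0.297202032713…; keep min(3, 4) = 3 s.f.
Rounded to 3 significant figures: 0.297.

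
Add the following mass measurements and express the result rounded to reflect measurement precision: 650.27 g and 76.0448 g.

650.27 g + 76.0448 g = 726.3148 g.
Addition/subtraction keeps the fewest decimal places: 650.27 → 2 decimal places, 76.0448 → 4 decimal places; limit is 2.
Rounded to 2 decimal places: 726.31 g.

726.31 g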